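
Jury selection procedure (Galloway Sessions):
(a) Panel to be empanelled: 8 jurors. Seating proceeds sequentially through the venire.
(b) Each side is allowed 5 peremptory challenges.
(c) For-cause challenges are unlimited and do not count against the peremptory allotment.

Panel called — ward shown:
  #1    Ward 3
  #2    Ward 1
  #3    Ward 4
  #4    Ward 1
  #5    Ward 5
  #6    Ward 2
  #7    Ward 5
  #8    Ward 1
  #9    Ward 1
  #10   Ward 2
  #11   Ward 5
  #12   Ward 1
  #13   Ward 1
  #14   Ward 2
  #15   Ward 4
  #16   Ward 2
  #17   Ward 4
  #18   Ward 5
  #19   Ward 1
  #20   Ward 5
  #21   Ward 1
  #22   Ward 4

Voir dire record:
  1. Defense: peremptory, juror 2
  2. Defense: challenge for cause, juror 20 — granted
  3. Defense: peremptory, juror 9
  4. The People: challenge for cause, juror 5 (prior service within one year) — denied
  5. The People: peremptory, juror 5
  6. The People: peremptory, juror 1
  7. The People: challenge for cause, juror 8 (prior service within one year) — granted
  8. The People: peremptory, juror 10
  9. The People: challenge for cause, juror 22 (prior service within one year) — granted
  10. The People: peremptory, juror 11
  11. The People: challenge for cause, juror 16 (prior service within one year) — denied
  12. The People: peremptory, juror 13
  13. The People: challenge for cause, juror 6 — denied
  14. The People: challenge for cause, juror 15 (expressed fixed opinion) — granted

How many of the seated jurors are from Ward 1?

2

Removed: #1, #2, #5, #8, #9, #10, #11, #13, #15, #20, #22.
Seated jurors 1–8: #3, #4, #6, #7, #12, #14, #16, #17.
Of those, in Ward 1: #4, #12 → 2.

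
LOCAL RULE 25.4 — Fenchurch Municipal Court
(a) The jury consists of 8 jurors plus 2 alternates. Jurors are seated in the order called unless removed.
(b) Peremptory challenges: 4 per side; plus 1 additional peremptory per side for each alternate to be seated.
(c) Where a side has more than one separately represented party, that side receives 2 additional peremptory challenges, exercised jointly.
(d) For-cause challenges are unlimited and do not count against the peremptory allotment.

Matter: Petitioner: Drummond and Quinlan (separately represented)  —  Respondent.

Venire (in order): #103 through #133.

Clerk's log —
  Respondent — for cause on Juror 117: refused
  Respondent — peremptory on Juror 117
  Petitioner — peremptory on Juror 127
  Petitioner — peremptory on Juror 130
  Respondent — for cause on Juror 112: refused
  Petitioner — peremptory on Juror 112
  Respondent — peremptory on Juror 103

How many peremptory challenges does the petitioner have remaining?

Petitioner allotment: 4 base + 1 × 2 alternates + 2 multi-party = 8.
Petitioner peremptories used: #127, #130, #112 — 3.
Remaining: 8 − 3 = 5.

5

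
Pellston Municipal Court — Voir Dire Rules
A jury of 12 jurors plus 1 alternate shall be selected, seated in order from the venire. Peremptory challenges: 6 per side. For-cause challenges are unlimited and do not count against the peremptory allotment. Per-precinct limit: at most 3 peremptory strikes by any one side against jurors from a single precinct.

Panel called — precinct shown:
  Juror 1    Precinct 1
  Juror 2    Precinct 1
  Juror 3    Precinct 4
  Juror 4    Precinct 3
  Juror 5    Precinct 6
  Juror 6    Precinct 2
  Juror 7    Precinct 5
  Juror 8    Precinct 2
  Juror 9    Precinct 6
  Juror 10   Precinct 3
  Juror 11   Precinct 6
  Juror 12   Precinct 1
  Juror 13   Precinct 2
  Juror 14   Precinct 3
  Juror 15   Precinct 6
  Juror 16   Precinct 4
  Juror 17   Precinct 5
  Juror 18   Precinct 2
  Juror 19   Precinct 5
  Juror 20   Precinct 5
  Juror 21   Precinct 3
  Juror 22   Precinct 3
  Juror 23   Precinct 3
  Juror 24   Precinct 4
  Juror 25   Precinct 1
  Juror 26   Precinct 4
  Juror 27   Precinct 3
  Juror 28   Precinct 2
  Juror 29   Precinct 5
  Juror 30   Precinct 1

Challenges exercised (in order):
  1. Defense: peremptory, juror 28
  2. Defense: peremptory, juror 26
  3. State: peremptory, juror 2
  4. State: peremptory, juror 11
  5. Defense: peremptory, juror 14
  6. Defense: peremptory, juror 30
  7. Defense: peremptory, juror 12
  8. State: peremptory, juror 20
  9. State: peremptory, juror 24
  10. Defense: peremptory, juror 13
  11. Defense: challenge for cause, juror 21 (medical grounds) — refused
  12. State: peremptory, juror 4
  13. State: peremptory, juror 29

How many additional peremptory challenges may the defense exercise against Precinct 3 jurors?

Defense peremptories so far: #28, #26, #14, #30, #12, #13 — 6 of 6 used, 0 left overall.
Against Precinct 3: #14 — 1 used; per-precinct cap 3 leaves 2.
Binding limit: min(0, 2) = 0.

0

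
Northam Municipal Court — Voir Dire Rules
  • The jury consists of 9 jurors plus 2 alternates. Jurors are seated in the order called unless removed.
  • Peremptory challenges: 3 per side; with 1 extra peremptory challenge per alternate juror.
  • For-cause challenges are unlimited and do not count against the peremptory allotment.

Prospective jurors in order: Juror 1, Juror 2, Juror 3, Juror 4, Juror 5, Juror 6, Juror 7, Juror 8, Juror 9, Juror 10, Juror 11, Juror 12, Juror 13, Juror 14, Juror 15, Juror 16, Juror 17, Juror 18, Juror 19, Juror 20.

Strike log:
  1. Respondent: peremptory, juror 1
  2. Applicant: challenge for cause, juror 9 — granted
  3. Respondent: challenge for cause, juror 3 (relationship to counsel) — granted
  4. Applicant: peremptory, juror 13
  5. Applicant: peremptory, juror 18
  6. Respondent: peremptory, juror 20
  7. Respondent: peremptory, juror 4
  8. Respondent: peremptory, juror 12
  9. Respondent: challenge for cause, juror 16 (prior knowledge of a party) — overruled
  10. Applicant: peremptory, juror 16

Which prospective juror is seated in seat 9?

15

Removed: #1, #3, #4, #9, #12, #13, #16, #18, #20.
Seating in order: seats 1–9 → #2, #5, #6, #7, #8, #10, #11, #14, #15; alternates → #17, #19.
So seat 9 is #15.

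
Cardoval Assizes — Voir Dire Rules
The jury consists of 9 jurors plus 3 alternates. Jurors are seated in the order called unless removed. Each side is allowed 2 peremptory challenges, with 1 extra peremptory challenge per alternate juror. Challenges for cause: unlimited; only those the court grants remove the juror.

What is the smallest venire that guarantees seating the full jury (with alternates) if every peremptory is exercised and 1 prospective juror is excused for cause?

23

Seats to fill: 9 + 3 alternates = 12.
Peremptories: 2 + 1×3 = 5 per side × 2 sides = 10.
For-cause removals: 1.
Minimum venire: 12 + 10 + 1 = 23.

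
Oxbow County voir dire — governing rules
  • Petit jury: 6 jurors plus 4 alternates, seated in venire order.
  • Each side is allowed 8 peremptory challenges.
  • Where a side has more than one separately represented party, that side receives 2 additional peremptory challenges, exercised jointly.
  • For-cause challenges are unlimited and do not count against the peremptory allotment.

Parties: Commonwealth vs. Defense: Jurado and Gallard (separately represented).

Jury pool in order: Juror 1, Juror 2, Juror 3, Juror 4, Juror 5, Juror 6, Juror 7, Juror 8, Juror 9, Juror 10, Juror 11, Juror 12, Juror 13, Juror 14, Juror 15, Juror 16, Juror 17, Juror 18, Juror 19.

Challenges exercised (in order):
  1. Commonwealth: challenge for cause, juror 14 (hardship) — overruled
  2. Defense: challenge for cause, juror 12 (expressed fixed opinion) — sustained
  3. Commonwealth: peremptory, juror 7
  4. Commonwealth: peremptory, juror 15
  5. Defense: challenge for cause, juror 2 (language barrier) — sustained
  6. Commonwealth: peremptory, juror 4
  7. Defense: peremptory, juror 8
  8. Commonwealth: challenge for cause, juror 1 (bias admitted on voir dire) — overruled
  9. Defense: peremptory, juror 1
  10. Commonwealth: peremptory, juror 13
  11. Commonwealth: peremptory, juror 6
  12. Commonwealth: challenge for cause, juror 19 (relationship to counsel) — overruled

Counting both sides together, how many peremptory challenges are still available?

Commonwealth allotment: 8. Defense allotment: 8 base + 2 multi-party = 10.
Commonwealth peremptories used: #7, #15, #4, #13, #6 — 5 (for-cause on #14, #1, #19 don't count).
Defense peremptories used: #8, #1 — 2 (for-cause on #12, #2 don't count).
Remaining: (8 − 5) + (10 − 2) = 11.

11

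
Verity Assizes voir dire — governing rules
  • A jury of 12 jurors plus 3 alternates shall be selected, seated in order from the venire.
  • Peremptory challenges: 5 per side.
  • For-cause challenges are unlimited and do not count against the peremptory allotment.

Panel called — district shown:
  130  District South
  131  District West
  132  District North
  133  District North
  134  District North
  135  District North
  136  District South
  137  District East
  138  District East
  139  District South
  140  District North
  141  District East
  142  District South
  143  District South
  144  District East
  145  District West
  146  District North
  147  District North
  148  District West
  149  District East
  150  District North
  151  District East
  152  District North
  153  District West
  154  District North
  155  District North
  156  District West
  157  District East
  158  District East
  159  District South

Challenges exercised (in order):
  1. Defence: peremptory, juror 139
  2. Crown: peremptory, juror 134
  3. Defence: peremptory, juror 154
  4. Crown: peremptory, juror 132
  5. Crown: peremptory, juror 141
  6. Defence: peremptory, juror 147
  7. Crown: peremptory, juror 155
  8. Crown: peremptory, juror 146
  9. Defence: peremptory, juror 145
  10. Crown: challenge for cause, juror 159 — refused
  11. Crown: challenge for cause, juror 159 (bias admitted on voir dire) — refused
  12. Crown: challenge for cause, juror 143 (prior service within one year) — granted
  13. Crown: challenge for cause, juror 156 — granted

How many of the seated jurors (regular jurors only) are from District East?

4

Removed: #132, #134, #139, #141, #143, #145, #146, #147, #154, #155, #156.
Seated jurors 1–12: #130, #131, #133, #135, #136, #137, #138, #140, #142, #144, #148, #149 (alternates #150, #151, #152 not counted).
Of those, in District East: #137, #138, #144, #149 → 4.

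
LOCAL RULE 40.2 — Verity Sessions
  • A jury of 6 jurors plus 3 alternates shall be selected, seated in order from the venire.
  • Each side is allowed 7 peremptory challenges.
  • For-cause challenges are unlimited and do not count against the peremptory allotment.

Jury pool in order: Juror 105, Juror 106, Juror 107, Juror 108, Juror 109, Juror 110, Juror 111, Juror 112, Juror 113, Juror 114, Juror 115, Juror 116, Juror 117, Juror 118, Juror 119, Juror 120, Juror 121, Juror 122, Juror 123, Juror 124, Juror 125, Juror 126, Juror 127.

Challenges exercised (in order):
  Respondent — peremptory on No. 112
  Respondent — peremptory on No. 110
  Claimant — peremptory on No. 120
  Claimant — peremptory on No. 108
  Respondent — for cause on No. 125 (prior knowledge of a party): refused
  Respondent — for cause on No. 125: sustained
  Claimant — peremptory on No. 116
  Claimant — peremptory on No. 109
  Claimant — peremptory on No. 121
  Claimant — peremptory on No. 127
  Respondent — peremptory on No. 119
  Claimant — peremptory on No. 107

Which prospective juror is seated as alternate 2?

118

Removed: #107, #108, #109, #110, #112, #116, #119, #120, #121, #125, #127.
Seating in order: seats 1–6 → #105, #106, #111, #113, #114, #115; alternates → #117, #118, #122.
So alternate 2 is #118.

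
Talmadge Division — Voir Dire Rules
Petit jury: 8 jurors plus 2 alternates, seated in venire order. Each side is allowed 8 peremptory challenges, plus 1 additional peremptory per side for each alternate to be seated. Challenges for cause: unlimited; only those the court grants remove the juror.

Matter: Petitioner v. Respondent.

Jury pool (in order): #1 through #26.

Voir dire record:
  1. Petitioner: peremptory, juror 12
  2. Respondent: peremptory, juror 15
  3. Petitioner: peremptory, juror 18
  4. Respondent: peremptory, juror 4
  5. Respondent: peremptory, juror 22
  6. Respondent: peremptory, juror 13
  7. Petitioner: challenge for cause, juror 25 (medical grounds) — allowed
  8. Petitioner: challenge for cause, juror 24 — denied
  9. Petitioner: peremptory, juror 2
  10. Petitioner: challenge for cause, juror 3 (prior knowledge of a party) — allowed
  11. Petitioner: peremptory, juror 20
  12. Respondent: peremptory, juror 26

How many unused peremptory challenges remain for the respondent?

Respondent allotment: 8 base + 1 × 2 alternates = 10.
Respondent peremptories used: #15, #4, #22, #13, #26 — 5.
Remaining: 10 − 5 = 5.

5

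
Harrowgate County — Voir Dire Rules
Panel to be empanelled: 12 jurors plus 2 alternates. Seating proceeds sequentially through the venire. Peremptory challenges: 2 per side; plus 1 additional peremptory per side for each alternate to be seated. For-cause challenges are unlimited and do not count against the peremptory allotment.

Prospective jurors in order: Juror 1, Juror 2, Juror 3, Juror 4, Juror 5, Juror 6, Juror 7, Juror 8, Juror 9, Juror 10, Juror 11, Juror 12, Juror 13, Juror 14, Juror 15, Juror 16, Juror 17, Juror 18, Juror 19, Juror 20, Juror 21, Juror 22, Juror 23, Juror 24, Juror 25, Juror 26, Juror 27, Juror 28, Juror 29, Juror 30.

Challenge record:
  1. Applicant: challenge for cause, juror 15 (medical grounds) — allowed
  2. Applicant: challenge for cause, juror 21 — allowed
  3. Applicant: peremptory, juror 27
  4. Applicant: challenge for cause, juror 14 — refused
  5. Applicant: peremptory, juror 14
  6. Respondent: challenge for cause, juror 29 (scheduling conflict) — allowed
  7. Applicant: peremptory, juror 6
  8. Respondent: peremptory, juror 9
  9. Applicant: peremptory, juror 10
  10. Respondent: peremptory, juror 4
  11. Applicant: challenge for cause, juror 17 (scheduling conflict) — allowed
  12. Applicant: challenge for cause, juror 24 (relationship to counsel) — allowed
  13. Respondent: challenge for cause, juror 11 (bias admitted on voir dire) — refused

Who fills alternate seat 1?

20

Removed: #4, #6, #9, #10, #14, #15, #17, #21, #24, #27, #29. (#11 stays — for-cause denied.)
Seating in order: seats 1–12 → #1, #2, #3, #5, #7, #8, #11, #12, #13, #16, #18, #19; alternates → #20, #22.
So alternate 1 is #20.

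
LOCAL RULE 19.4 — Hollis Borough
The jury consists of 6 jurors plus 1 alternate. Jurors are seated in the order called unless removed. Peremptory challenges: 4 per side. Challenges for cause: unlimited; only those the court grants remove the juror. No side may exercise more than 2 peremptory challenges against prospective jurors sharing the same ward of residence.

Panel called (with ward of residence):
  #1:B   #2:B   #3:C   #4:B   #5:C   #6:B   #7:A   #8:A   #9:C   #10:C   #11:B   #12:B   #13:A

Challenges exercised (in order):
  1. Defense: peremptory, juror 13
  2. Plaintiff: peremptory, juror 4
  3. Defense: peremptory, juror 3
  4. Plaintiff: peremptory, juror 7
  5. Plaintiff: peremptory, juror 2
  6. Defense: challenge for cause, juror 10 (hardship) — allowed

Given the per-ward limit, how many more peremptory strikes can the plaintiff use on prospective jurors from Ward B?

Plaintiff peremptories so far: #4, #7, #2 — 3 of 4 used, 1 left overall.
Against Ward B: #4, #2 — 2 used; per-ward cap 2 leaves 0.
Binding limit: min(1, 0) = 0.

0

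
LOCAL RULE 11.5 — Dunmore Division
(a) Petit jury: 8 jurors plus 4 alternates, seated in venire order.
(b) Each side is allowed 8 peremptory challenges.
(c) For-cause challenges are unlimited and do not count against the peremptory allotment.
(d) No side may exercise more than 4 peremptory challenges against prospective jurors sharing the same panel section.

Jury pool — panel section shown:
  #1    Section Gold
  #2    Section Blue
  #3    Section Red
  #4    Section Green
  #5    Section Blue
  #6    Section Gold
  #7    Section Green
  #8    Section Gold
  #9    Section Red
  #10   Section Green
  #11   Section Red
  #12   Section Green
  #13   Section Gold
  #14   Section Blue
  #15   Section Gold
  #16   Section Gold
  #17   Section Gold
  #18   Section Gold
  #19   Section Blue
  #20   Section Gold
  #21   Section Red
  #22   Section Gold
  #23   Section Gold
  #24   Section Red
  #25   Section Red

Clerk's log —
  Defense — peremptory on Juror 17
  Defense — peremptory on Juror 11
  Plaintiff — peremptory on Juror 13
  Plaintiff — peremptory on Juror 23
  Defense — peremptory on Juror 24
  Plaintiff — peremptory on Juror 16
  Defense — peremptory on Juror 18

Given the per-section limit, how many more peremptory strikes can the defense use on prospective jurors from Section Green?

Defense peremptories so far: #17, #11, #24, #18 — 4 of 8 used, 4 left overall.
Against Section Green: none yet — per-section cap 4 leaves 4.
Binding limit: min(4, 4) = 4.

4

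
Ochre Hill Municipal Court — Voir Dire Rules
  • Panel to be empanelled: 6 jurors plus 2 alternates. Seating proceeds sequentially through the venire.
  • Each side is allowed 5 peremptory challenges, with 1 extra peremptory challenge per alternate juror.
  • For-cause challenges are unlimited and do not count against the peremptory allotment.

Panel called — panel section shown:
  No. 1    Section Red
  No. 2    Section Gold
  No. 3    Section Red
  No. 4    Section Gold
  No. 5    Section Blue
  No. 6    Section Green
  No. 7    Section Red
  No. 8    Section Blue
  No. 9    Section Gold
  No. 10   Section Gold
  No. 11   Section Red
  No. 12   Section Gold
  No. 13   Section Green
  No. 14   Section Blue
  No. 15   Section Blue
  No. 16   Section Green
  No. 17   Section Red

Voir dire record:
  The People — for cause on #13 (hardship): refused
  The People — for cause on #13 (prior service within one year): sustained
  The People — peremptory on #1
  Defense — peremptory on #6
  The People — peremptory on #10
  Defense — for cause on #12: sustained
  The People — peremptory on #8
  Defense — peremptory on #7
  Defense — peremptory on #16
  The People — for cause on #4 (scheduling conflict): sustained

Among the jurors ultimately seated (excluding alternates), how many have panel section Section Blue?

2

Removed: #1, #4, #6, #7, #8, #10, #12, #13, #16.
Seated jurors 1–6: #2, #3, #5, #9, #11, #14 (alternates #15, #17 not counted).
Of those, in Section Blue: #5, #14 → 2.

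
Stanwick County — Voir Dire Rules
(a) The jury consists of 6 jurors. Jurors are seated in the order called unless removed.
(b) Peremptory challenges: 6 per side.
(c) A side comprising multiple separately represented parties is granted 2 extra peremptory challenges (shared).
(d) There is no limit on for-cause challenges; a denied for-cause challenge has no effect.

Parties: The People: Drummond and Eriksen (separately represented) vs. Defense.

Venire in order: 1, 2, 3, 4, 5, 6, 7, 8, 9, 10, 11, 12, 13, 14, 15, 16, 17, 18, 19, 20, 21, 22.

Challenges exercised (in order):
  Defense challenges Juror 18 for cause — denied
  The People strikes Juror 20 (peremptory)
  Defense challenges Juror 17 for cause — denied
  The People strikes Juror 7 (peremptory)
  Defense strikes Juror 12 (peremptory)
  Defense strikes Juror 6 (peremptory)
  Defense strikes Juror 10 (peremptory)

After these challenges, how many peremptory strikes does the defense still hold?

3

Defense allotment: 6.
Defense peremptories used: #12, #6, #10 — 3 (for-cause on #18, #17 don't count).
Remaining: 6 − 3 = 3.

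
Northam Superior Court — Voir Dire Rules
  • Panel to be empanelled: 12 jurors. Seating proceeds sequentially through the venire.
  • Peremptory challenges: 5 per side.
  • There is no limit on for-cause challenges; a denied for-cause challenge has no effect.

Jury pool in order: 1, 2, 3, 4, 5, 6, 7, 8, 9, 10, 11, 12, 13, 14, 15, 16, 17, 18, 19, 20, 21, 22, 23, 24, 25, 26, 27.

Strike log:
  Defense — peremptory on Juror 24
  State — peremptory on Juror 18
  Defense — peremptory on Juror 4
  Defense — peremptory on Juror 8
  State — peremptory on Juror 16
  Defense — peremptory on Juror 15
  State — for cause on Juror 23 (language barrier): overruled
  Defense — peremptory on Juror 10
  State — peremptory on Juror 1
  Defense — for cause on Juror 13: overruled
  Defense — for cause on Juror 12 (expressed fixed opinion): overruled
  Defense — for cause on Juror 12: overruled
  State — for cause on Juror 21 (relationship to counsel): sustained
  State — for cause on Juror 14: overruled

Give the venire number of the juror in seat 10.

14

Removed: #1, #4, #8, #10, #15, #16, #18, #21, #24. (#12, #13, #14, #23 stay — for-cause denied.)
Seating in order: seats 1–12 → #2, #3, #5, #6, #7, #9, #11, #12, #13, #14, #17, #19.
So seat 10 is #14.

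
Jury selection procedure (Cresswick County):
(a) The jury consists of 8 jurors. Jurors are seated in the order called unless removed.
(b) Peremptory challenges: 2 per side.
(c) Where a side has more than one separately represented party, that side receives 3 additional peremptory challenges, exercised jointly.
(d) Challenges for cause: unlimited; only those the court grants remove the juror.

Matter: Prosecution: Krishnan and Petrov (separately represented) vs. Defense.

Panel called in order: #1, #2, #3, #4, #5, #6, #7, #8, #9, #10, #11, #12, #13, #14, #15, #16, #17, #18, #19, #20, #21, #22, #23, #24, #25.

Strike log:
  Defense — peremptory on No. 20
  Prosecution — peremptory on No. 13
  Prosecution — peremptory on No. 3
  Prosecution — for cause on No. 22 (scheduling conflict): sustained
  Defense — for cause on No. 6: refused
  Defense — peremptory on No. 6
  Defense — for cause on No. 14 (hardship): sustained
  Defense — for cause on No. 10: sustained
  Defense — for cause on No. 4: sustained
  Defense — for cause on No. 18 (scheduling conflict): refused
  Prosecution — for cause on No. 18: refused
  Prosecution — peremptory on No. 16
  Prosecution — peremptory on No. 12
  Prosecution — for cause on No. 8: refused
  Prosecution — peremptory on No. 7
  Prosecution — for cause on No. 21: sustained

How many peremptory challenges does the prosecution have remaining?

Prosecution allotment: 2 base + 3 multi-party = 5.
Prosecution peremptories used: #13, #3, #16, #12, #7 — 5 (for-cause on #22, #18, #8, #21 don't count).
Remaining: 5 − 5 = 0.

0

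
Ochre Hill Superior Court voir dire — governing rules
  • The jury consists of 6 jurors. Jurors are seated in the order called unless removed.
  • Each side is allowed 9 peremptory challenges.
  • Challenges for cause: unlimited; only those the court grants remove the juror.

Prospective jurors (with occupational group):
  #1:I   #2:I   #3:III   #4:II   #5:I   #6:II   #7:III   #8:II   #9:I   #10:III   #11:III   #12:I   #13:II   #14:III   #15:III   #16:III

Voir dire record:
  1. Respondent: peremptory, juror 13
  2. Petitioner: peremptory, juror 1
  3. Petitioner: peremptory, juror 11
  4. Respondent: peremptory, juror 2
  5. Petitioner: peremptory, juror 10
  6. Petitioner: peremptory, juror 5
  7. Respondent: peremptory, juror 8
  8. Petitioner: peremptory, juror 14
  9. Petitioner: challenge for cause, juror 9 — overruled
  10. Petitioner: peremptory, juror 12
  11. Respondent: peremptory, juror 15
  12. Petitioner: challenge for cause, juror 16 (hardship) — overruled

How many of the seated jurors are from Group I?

Removed: #1, #2, #5, #8, #10, #11, #12, #13, #14, #15.
Seated jurors 1–6: #3, #4, #6, #7, #9, #16.
Of those, in Group I: #9 → 1.

1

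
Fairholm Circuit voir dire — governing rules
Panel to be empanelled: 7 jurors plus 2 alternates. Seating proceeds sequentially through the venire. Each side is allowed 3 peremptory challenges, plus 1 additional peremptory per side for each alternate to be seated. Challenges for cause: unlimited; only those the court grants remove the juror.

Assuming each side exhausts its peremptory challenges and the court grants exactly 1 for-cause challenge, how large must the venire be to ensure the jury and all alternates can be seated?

Seats to fill: 7 + 2 alternates = 9.
Peremptories: 3 + 1×2 = 5 per side × 2 sides = 10.
For-cause removals: 1.
Minimum venire: 9 + 10 + 1 = 20.

20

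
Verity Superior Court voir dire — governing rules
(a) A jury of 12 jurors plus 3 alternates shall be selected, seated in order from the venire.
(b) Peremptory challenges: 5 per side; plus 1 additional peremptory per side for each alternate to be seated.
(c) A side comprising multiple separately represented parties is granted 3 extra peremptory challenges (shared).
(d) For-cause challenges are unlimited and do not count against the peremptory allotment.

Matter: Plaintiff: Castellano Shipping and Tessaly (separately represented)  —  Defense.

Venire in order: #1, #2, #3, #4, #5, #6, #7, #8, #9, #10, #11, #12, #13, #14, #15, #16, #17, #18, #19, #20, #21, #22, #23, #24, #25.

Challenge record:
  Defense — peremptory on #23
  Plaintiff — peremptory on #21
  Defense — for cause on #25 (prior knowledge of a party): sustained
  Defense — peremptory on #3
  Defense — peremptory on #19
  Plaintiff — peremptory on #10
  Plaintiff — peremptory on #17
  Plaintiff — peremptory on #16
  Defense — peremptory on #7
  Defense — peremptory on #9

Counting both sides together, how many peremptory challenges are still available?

Plaintiff allotment: 5 base + 1 × 3 alternates + 3 multi-party = 11. Defense allotment: 5 base + 1 × 3 alternates = 8.
Plaintiff peremptories used: #21, #10, #17, #16 — 4.
Defense peremptories used: #23, #3, #19, #7, #9 — 5 (the for-cause on #25 doesn't count).
Remaining: (11 − 4) + (8 − 5) = 10.

10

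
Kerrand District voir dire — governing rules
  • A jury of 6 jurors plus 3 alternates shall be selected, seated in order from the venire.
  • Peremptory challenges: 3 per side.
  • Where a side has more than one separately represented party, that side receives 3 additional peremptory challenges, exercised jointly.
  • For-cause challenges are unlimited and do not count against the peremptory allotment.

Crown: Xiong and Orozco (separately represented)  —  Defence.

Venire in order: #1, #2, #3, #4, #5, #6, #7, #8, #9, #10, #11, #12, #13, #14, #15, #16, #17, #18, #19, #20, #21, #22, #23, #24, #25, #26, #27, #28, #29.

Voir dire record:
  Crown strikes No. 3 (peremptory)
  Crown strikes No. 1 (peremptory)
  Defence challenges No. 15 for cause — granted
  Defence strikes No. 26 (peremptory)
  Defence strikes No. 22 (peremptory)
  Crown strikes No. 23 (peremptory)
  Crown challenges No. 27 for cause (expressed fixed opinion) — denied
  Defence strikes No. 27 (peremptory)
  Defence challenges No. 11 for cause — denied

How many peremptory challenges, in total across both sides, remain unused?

Crown allotment: 3 base + 3 multi-party = 6. Defence allotment: 3.
Crown peremptories used: #3, #1, #23 — 3 (the for-cause on #27 doesn't count).
Defence peremptories used: #26, #22, #27 — 3 (for-cause on #15, #11 don't count).
Remaining: (6 − 3) + (3 − 3) = 3.

3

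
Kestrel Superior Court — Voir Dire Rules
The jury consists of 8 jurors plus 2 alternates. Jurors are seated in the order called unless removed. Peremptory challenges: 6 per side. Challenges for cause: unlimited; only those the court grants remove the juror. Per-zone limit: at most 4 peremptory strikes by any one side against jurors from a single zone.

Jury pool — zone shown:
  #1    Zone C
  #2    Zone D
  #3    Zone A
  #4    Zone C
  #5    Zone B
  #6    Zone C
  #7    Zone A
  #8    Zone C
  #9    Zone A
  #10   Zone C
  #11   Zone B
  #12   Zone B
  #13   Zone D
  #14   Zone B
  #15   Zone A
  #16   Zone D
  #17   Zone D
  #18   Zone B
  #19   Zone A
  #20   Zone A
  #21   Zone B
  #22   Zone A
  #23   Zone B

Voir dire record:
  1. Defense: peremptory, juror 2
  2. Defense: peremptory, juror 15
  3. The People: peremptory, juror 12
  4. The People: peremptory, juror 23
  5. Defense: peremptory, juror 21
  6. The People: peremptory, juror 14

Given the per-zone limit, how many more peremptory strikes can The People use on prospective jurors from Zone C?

3

The People peremptories so far: #12, #23, #14 — 3 of 6 used, 3 left overall.
Against Zone C: none yet — per-zone cap 4 leaves 4.
Binding limit: min(3, 4) = 3.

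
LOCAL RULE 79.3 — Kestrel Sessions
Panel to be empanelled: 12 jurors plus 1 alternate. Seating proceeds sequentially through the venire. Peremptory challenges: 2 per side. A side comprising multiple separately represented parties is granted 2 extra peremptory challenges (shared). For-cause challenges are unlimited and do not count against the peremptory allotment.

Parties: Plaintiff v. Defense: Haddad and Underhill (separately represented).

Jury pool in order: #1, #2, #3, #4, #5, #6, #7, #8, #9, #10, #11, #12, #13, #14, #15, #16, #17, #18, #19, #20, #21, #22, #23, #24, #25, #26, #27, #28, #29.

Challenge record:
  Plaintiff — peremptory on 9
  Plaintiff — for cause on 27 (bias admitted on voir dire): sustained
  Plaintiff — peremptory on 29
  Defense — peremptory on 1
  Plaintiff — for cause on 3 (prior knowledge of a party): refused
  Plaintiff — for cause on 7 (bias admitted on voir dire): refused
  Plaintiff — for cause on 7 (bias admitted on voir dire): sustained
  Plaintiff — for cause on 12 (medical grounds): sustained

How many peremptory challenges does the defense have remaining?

3

Defense allotment: 2 base + 2 multi-party = 4.
Defense peremptories used: #1 — 1.
Remaining: 4 − 1 = 3.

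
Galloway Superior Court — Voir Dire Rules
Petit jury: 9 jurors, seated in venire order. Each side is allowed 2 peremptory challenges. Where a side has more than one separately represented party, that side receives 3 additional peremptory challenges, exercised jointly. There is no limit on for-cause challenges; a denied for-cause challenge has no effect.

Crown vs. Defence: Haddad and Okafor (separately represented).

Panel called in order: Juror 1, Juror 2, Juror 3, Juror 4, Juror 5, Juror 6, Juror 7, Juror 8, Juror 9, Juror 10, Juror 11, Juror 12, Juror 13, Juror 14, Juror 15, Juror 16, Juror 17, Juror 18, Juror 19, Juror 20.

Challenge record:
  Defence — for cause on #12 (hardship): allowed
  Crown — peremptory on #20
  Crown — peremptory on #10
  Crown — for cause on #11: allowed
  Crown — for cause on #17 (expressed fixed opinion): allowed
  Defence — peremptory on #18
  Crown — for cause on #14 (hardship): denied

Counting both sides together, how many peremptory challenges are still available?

4

Crown allotment: 2. Defence allotment: 2 base + 3 multi-party = 5.
Crown peremptories used: #20, #10 — 2 (for-cause on #11, #17, #14 don't count).
Defence peremptories used: #18 — 1 (the for-cause on #12 doesn't count).
Remaining: (2 − 2) + (5 − 1) = 4.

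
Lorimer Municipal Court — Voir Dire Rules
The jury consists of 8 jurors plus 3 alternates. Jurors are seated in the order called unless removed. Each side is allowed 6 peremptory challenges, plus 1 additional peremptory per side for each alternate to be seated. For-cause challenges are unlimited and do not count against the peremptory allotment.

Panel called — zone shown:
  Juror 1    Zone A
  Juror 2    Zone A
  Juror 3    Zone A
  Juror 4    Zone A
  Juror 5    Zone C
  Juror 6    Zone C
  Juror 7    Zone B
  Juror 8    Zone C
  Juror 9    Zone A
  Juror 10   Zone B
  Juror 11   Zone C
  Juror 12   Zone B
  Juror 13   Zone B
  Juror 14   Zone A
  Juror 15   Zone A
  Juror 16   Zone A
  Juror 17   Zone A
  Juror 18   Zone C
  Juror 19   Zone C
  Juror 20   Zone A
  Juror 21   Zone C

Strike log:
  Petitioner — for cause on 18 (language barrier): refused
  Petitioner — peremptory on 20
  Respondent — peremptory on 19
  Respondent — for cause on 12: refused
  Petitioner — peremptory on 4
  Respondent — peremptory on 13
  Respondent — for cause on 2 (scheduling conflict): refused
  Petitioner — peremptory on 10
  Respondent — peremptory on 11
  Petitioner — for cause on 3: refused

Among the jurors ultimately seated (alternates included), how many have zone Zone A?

6

Removed: #4, #10, #11, #13, #19, #20.
Seated (11 incl. alternates): #1, #2, #3, #5, #6, #7, #8, #9, #12, #14, #15.
Of those, in Zone A: #1, #2, #3, #9, #14, #15 → 6.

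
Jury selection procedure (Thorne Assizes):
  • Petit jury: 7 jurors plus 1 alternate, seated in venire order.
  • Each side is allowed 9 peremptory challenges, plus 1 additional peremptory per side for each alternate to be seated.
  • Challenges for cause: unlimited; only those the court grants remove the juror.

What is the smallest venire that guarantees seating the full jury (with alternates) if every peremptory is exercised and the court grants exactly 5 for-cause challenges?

Seats to fill: 7 + 1 alternates = 8.
Peremptories: 9 + 1×1 = 10 per side × 2 sides = 20.
For-cause removals: 5.
Minimum venire: 8 + 20 + 5 = 33.

33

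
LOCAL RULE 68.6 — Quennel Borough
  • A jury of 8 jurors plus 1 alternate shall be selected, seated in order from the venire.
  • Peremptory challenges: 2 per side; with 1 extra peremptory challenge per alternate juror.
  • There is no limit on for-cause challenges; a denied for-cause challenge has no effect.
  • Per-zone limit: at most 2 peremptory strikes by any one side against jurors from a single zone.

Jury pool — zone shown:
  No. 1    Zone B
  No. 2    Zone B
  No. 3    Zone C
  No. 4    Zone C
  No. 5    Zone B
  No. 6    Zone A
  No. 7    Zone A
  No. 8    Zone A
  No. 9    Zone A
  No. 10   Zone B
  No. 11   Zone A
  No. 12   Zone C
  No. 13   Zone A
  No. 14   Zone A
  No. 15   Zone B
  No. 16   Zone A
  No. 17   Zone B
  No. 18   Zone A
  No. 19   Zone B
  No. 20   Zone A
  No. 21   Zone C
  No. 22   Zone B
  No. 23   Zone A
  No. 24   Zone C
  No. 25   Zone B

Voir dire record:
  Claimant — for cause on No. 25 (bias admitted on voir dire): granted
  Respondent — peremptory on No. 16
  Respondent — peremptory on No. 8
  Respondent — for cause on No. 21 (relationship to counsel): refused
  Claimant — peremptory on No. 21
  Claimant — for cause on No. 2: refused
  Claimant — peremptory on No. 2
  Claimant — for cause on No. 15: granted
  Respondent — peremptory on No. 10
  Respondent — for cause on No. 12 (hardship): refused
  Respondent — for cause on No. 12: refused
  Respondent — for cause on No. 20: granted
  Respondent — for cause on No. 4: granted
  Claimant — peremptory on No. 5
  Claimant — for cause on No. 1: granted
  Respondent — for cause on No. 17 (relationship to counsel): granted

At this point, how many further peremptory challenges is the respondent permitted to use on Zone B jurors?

0

Respondent peremptories so far: #16, #8, #10 — 3 of 3 used, 0 left overall.
Against Zone B: #10 — 1 used; per-zone cap 2 leaves 1.
Binding limit: min(0, 1) = 0.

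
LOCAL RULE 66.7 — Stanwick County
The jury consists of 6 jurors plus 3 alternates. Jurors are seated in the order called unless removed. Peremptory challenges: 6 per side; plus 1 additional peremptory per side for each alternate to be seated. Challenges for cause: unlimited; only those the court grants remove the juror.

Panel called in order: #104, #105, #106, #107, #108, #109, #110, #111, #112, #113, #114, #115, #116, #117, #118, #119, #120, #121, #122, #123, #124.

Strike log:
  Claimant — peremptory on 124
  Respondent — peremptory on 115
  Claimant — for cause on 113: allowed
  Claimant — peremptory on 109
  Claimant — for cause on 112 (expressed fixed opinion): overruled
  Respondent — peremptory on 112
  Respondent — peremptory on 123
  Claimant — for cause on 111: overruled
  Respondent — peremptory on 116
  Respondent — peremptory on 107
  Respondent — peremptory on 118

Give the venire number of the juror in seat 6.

Removed: #107, #109, #112, #113, #115, #116, #118, #123, #124. (#111 stays — for-cause denied.)
Seating in order: seats 1–6 → #104, #105, #106, #108, #110, #111; alternates → #114, #117, #119.
So seat 6 is #111.

111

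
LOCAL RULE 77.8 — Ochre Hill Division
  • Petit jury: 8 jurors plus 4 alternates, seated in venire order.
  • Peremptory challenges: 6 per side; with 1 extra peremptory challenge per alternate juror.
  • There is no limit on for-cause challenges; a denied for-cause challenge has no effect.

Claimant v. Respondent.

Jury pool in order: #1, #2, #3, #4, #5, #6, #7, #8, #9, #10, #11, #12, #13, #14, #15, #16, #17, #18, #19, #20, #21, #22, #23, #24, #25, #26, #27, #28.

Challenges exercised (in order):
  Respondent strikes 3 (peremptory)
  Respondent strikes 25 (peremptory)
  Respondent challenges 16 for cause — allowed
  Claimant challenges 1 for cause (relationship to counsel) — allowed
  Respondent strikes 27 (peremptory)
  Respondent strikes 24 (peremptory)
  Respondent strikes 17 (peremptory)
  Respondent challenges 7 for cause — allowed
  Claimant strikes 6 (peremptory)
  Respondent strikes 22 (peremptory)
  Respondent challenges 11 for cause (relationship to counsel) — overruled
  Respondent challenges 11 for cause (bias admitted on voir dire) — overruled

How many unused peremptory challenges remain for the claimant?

9

Claimant allotment: 6 base + 1 × 4 alternates = 10.
Claimant peremptories used: #6 — 1 (the for-cause on #1 doesn't count).
Remaining: 10 − 1 = 9.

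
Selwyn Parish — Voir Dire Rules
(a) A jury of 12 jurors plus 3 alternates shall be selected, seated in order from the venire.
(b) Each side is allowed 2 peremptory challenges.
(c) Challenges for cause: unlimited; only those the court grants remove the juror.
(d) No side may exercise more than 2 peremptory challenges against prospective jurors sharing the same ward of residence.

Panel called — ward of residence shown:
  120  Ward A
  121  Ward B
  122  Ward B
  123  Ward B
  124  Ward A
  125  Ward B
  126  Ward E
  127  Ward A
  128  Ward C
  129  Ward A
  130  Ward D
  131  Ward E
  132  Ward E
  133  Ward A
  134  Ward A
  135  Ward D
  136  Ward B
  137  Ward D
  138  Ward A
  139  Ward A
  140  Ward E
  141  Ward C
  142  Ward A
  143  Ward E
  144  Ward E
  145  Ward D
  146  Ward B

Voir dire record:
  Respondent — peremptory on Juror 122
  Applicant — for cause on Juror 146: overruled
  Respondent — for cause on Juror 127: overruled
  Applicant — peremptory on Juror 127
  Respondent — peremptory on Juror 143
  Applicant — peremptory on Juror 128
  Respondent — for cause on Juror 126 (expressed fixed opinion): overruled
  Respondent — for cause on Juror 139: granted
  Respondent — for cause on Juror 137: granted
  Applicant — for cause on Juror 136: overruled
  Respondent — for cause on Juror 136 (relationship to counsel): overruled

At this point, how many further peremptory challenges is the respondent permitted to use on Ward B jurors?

Respondent peremptories so far: #122, #143 — 2 of 2 used, 0 left overall.
Against Ward B: #122 — 1 used; per-ward cap 2 leaves 1.
Binding limit: min(0, 1) = 0.

0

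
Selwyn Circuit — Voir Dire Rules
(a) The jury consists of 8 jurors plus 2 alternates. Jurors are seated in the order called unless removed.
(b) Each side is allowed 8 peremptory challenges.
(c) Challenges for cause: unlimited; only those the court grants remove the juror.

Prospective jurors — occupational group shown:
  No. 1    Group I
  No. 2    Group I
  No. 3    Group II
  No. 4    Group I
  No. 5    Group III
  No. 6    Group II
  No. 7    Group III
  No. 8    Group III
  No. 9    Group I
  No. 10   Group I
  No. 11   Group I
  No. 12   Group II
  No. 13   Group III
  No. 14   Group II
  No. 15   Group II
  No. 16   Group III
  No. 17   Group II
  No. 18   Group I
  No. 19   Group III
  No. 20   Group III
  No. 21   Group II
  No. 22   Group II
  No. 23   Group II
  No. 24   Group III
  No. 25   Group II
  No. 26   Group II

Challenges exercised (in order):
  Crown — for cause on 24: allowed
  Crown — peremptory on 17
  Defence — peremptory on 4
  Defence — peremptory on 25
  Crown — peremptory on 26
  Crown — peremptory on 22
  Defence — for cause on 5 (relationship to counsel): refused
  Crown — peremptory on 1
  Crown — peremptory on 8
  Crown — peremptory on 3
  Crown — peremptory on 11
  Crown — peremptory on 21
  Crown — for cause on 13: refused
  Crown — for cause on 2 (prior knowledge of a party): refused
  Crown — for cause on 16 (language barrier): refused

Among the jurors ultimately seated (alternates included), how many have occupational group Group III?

3

Removed: #1, #3, #4, #8, #11, #17, #21, #22, #24, #25, #26.
Seated (10 incl. alternates): #2, #5, #6, #7, #9, #10, #12, #13, #14, #15.
Of those, in Group III: #5, #7, #13 → 3.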